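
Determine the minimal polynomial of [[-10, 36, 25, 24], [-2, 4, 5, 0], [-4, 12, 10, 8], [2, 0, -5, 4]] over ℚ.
The characteristic polynomial factors as x(x - 4)(x - 2)^2. The minimal polynomial is ∏(x - λ)^{k_λ} where k_λ is the size of the largest Jordan block at λ.

For λ = 0: rank(A) = 3, and the largest Jordan block has size 1 (the smallest k with rank(A^k) = rank(A^(k+1))).
For λ = 2: rank(A - 2I) = 3, and the largest Jordan block has size 2 (the smallest k with rank((A - 2I)^k) = rank((A - 2I)^(k+1))).
For λ = 4: rank(A - 4I) = 3, and the largest Jordan block has size 1 (the smallest k with rank((A - 4I)^k) = rank((A - 4I)^(k+1))).

So m_A(x) = x(x - 4)(x - 2)^2.

m_A(x) = x(x - 4)(x - 2)^2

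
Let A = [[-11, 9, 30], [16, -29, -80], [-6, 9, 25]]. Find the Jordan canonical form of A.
J = [[-5, 1, 0], [0, -5, 0], [0, 0, -5]]

The characteristic polynomial is det(xI - A) = (x + 5)^3, so the eigenvalues are -5 (algebraic multiplicity 3).

For λ = -5: rank(A + 5I) = 1, rank((A + 5I)^2) = 0. The eigenspace has dimension 3 - 1 = 2, so there are 2 Jordan blocks; the rank sequence gives block sizes [2, 1].

Assembling the blocks gives the Jordan form J above.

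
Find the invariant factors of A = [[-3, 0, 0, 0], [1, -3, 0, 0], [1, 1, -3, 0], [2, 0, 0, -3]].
The Jordan structure of A has elementary divisors (x + 3)^3, (x + 3). Arranging the block sizes at each eigenvalue in decreasing order and taking row products gives the invariant factors.

Invariant factors (smallest first, each dividing the next): x + 3, (x + 3)^3.

Check: the last factor (x + 3)^3 is the minimal polynomial, and the product (x + 3)^4 is the characteristic polynomial.

x + 3, (x + 3)^3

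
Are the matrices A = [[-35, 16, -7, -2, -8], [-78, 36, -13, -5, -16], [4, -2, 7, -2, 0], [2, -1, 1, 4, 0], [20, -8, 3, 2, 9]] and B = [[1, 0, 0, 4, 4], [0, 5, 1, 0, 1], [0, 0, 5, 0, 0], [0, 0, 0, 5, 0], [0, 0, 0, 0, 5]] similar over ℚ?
Both have characteristic polynomial (x - 5)^4(x - 1) and minimal polynomial (x - 5)^2(x - 1). But rank(A - 5I) = 3 for A while rank(B - 5I) = 2 for B, so the number of Jordan blocks at λ = 5 differs. A and B are not similar.

No.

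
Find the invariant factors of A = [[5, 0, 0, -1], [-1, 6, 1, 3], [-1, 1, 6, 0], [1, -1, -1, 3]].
The Jordan structure of A has elementary divisors (x - 5)^3, (x - 5). Arranging the block sizes at each eigenvalue in decreasing order and taking row products gives the invariant factors.

Invariant factors (smallest first, each dividing the next): x - 5, (x - 5)^3.

Check: the last factor (x - 5)^3 is the minimal polynomial, and the product (x - 5)^4 is the characteristic polynomial.

x - 5, (x - 5)^3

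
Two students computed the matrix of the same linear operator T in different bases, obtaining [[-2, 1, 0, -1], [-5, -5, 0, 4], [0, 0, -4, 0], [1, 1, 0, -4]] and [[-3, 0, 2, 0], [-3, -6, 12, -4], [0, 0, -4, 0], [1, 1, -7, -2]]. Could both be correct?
Yes.

Two matrices over a field are similar if and only if they have the same invariant factors.

Both A and B have characteristic polynomial (x + 3)(x + 4)^3 and minimal polynomial (x + 3)(x + 4)^2. Computing further, both have invariant factors x + 4, (x + 3)(x + 4)^2. Hence A and B are similar.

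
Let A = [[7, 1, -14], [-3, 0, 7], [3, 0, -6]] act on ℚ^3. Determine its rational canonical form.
The invariant factors of A (the non-unit diagonal entries of the Smith normal form of xI - A over ℚ[x]) are (x - 1)(x^2 + 3), each dividing the next. The characteristic polynomial is their product, (x - 1)(x^2 + 3).

The rational canonical form is the block-diagonal matrix of companion matrices C(f_i):
R = [[0, 0, 3], [1, 0, -3], [0, 1, 1]].

Note the characteristic polynomial does not split into linear factors over ℚ, so A has no Jordan form over ℚ; the rational canonical form exists over any field.

R = [[0, 0, 3], [1, 0, -3], [0, 1, 1]]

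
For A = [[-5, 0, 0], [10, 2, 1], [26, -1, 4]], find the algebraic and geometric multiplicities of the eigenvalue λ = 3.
algebraic multiplicity 2, geometric multiplicity 1

The characteristic polynomial is (x - 3)^2(x + 5), so the factor x - 3 appears with exponent 2: the algebraic multiplicity is 2.

rank(A - 3I) = 2, so the eigenspace has dimension 3 - 2 = 1: the geometric multiplicity is 1.

Since 1 < 2, A is not diagonalizable.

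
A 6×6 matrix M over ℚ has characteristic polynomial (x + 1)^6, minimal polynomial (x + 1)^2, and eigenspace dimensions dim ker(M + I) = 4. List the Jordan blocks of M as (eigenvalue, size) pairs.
Jordan blocks: (-1, 2), (-1, 2), (-1, 1), (-1, 1)

λ = -1: algebraic multiplicity 6 (exponent in χ_M), largest block size 2 (exponent in m_M), 4 blocks (geometric multiplicity). These force block sizes [2, 2, 1, 1].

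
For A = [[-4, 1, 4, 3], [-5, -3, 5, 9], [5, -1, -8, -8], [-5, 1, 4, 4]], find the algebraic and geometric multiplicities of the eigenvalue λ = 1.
algebraic multiplicity 1, geometric multiplicity 1

The characteristic polynomial is (x - 1)(x + 4)^3, so the factor x - 1 appears with exponent 1: the algebraic multiplicity is 1.

rank(A - I) = 3, so the eigenspace has dimension 4 - 3 = 1: the geometric multiplicity is 1.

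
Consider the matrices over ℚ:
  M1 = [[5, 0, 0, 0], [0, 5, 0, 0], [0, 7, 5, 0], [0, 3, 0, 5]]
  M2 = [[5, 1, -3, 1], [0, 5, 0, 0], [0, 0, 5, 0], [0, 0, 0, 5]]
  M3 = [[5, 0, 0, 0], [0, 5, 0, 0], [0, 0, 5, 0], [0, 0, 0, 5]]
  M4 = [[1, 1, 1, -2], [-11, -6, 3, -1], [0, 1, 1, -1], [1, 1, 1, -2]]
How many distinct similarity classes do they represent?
3 classes: {M1, M2}, {M3}, {M4}

Characteristic polynomials: χ_{M1} = (x - 5)^4, χ_{M2} = (x - 5)^4, χ_{M3} = (x - 5)^4, χ_{M4} = x^2(x + 3)^2.

{M1, M2}: invariant factors x - 5, x - 5, (x - 5)^2.

{M3}: invariant factors x - 5, x - 5, x - 5, x - 5.

{M4}: invariant factors x^2(x + 3)^2.

Matrices are similar if and only if their invariant-factor lists agree; the partition into similarity classes is {M1, M2}, {M3}, {M4}.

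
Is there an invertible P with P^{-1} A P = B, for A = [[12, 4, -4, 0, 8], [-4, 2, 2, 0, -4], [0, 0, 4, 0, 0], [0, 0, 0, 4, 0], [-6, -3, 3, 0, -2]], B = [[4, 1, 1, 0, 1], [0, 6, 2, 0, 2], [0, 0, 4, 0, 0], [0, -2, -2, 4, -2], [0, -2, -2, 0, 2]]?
Yes.

Two matrices over a field are similar if and only if they have the same invariant factors.

Both A and B have characteristic polynomial (x - 4)^5 and minimal polynomial (x - 4)^2. Computing further, both have invariant factors x - 4, x - 4, x - 4, (x - 4)^2. Hence A and B are similar.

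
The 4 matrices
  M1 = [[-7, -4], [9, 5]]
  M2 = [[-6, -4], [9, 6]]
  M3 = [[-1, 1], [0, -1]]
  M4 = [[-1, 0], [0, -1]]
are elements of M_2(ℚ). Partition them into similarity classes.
Characteristic polynomials: χ_{M1} = (x + 1)^2, χ_{M2} = x^2, χ_{M3} = (x + 1)^2, χ_{M4} = (x + 1)^2.

{M1, M3}: invariant factors (x + 1)^2.

{M2}: invariant factors x^2.

{M4}: invariant factors x + 1, x + 1.

Matrices are similar if and only if their invariant-factor lists agree; the partition into similarity classes is {M1, M3}, {M2}, {M4}.

3 classes: {M1, M3}, {M2}, {M4}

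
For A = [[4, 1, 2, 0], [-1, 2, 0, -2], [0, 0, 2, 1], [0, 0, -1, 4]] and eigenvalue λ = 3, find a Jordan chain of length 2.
v_1 = [[0, 1, 0, 0]]^T, v_2 = [[1, -1, 0, 0]]^T

We seek v_1 ∈ ker((A - 3I)^2) \ ker(A - 3I), then set v_{i+1} = (A - 3I) v_i.

One such chain is v_1 = [[0, 1, 0, 0]]^T, v_2 = [[1, -1, 0, 0]]^T. Check: (A - 3I) v_2 = [[0, 0, 0, 0]]^T = 0.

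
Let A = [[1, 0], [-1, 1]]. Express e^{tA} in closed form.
A has Jordan form J = [[1, 1], [0, 1]] with A = PJP^{-1}, so e^{tA} = P e^{tJ} P^{-1}.

For a Jordan block J_k(λ), e^{tJ_k(λ)} = e^{λt} · (I + tN + t^2 N^2/2! + ... + t^{k-1} N^{k-1}/(k-1)!) where N is the nilpotent superdiagonal part.

Assembling the blocks and conjugating back gives the entries of e^{tA} as shown above.

e^{tA} = [[e^{t}, 0], [-t*e^{t}, e^{t}]]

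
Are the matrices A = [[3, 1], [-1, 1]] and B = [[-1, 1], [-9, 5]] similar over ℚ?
Two matrices over a field are similar if and only if they have the same invariant factors.

Both A and B have characteristic polynomial (x - 2)^2 and minimal polynomial (x - 2)^2. Computing further, both have invariant factors (x - 2)^2. Hence A and B are similar.

Yes.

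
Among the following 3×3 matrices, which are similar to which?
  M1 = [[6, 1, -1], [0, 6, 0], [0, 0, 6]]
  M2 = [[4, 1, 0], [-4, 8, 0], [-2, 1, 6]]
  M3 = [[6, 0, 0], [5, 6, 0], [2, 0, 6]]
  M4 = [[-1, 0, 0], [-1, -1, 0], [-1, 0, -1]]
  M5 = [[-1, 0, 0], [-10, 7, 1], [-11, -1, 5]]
3 classes: {M1, M2, M3}, {M4}, {M5}

Characteristic polynomials: χ_{M1} = (x - 6)^3, χ_{M2} = (x - 6)^3, χ_{M3} = (x - 6)^3, χ_{M4} = (x + 1)^3, χ_{M5} = (x - 6)^2(x + 1).

{M1, M2, M3}: invariant factors x - 6, (x - 6)^2.

{M4}: invariant factors x + 1, (x + 1)^2.

{M5}: invariant factors (x - 6)^2(x + 1).

Matrices are similar if and only if their invariant-factor lists agree; the partition into similarity classes is {M1, M2, M3}, {M4}, {M5}.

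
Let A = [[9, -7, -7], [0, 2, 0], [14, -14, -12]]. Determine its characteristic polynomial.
xI - A = [[x - 9, 7, 7], [0, x - 2, 0], [-14, 14, x + 12]].

Expanding det(xI - A) along the first row:
det(xI - A) = + (x - 9)·det([[x - 2, 0], [14, x + 12]]) - (7)·det([[0, 0], [-14, x + 12]]) + (7)·det([[0, x - 2], [-14, 14]]).

Evaluating gives χ_A(x) = x^3 + x^2 - 16x + 20 = (x - 2)^2(x + 5).

χ_A(x) = (x - 2)^2(x + 5)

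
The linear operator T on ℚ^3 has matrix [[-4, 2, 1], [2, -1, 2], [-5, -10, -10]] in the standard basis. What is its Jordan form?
The characteristic polynomial is det(xI - A) = (x + 5)^3, so the eigenvalues are -5 (algebraic multiplicity 3).

For λ = -5: rank(A + 5I) = 1, rank((A + 5I)^2) = 0. The eigenspace has dimension 3 - 1 = 2, so there are 2 Jordan blocks; the rank sequence gives block sizes [2, 1].

Assembling the blocks gives the Jordan form J above.

J = [[-5, 1, 0], [0, -5, 0], [0, 0, -5]]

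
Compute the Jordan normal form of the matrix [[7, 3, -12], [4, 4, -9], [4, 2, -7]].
J = [[1, 1, 0], [0, 1, 0], [0, 0, 2]]

The characteristic polynomial is det(xI - A) = (x - 2)(x - 1)^2, so the eigenvalues are 1 (algebraic multiplicity 2), 2 (algebraic multiplicity 1).

For λ = 1: rank(A - I) = 2, rank((A - I)^2) = 1. The eigenspace has dimension 3 - 2 = 1, so there is 1 Jordan block; the rank sequence gives block sizes [2].

For λ = 2: algebraic multiplicity 1 gives one 1×1 block.

Assembling the blocks gives the Jordan form J above.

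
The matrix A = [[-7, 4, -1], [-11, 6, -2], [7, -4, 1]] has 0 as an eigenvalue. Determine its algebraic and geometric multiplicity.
algebraic multiplicity 3, geometric multiplicity 1

The characteristic polynomial is x^3, so the factor x appears with exponent 3: the algebraic multiplicity is 3.

rank(A) = 2, so the eigenspace has dimension 3 - 2 = 1: the geometric multiplicity is 1.

Since 1 < 3, A is not diagonalizable.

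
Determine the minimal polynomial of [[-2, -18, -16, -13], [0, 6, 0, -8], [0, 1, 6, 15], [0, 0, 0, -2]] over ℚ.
The characteristic polynomial factors as (x - 6)^2(x + 2)^2. The minimal polynomial is ∏(x - λ)^{k_λ} where k_λ is the size of the largest Jordan block at λ.

For λ = -2: rank(A + 2I) = 3, and the largest Jordan block has size 2 (the smallest k with rank((A + 2I)^k) = rank((A + 2I)^(k+1))).
For λ = 6: rank(A - 6I) = 3, and the largest Jordan block has size 2 (the smallest k with rank((A - 6I)^k) = rank((A - 6I)^(k+1))).

So m_A(x) = (x - 6)^2(x + 2)^2.

m_A(x) = (x - 6)^2(x + 2)^2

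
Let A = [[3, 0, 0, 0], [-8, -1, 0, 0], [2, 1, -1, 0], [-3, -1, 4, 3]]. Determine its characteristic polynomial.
χ_A(x) = (x - 3)^2(x + 1)^2

xI - A = [[x - 3, 0, 0, 0], [8, x + 1, 0, 0], [-2, -1, x + 1, 0], [3, 1, -4, x - 3]].

Expanding det(xI - A) along the first row:
det(xI - A) = + (x - 3)·det([[x + 1, 0, 0], [-1, x + 1, 0], [1, -4, x - 3]]) - (0)·det([[8, 0, 0], [-2, x + 1, 0], [3, -4, x - 3]]) + (0)·det([[8, x + 1, 0], [-2, -1, 0], [3, 1, x - 3]]) - (0)·det([[8, x + 1, 0], [-2, -1, x + 1], [3, 1, -4]]).

Evaluating gives χ_A(x) = x^4 - 4x^3 - 2x^2 + 12x + 9 = (x - 3)^2(x + 1)^2.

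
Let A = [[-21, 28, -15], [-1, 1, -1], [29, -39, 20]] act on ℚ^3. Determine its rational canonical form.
The invariant factors of A (the non-unit diagonal entries of the Smith normal form of xI - A over ℚ[x]) are x^3 + 3x + 3, each dividing the next. The characteristic polynomial is their product, x^3 + 3x + 3.

The rational canonical form is the block-diagonal matrix of companion matrices C(f_i):
R = [[0, 0, -3], [1, 0, -3], [0, 1, 0]].

Note the characteristic polynomial does not split into linear factors over ℚ, so A has no Jordan form over ℚ; the rational canonical form exists over any field.

R = [[0, 0, -3], [1, 0, -3], [0, 1, 0]]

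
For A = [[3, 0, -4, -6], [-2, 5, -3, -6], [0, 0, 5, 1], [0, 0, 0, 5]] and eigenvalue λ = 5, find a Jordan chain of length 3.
v_1 = [[-2, 0, 0, 1]]^T, v_2 = [[-2, -2, 1, 0]]^T, v_3 = [[0, 1, 0, 0]]^T

We seek v_1 ∈ ker((A - 5I)^3) \ ker((A - 5I)^2), then set v_{i+1} = (A - 5I) v_i.

One such chain is v_1 = [[-2, 0, 0, 1]]^T, v_2 = [[-2, -2, 1, 0]]^T, v_3 = [[0, 1, 0, 0]]^T. Check: (A - 5I) v_3 = [[0, 0, 0, 0]]^T = 0.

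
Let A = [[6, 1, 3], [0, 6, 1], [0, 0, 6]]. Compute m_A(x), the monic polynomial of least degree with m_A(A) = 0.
m_A(x) = (x - 6)^3

The characteristic polynomial factors as (x - 6)^3. The minimal polynomial is ∏(x - λ)^{k_λ} where k_λ is the size of the largest Jordan block at λ.

For λ = 6: rank(A - 6I) = 2, and the largest Jordan block has size 3 (the smallest k with rank((A - 6I)^k) = rank((A - 6I)^(k+1))).

So m_A(x) = (x - 6)^3.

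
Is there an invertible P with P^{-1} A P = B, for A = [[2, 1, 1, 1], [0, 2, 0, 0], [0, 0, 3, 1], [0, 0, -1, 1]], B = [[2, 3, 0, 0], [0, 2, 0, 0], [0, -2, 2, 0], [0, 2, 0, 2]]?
No.

Both have characteristic polynomial (x - 2)^4 and minimal polynomial (x - 2)^2. But rank(A - 2I) = 2 for A while rank(B - 2I) = 1 for B, so the number of Jordan blocks at λ = 2 differs. A and B are not similar.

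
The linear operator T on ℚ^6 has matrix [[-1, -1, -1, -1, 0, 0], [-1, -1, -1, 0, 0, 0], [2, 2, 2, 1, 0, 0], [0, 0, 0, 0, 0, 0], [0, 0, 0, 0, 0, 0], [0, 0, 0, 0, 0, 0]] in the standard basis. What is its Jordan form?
The characteristic polynomial is det(xI - A) = x^6, so the eigenvalues are 0 (algebraic multiplicity 6).

For λ = 0: rank(A) = 2, rank(A^2) = 0. The eigenspace has dimension 6 - 2 = 4, so there are 4 Jordan blocks; the rank sequence gives block sizes [2, 2, 1, 1].

Assembling the blocks gives the Jordan form J above.

J = [[0, 1, 0, 0, 0, 0], [0, 0, 0, 0, 0, 0], [0, 0, 0, 1, 0, 0], [0, 0, 0, 0, 0, 0], [0, 0, 0, 0, 0, 0], [0, 0, 0, 0, 0, 0]]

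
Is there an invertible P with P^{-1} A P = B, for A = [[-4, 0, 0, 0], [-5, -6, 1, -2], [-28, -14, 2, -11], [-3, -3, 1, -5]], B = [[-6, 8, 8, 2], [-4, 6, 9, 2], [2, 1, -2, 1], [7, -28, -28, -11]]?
Two matrices over a field are similar if and only if they have the same invariant factors.

Both A and B have characteristic polynomial (x + 3)^3(x + 4) and minimal polynomial (x + 3)^3(x + 4). Computing further, both have invariant factors (x + 3)^3(x + 4). Hence A and B are similar.

Yes.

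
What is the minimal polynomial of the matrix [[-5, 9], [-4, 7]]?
m_A(x) = (x - 1)^2

The characteristic polynomial factors as (x - 1)^2. The minimal polynomial is ∏(x - λ)^{k_λ} where k_λ is the size of the largest Jordan block at λ.

For λ = 1: rank(A - I) = 1, and the largest Jordan block has size 2 (the smallest k with rank((A - I)^k) = rank((A - I)^(k+1))).

So m_A(x) = (x - 1)^2.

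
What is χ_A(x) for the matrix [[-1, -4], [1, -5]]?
χ_A(x) = (x + 3)^2

xI - A = [[x + 1, 4], [-1, x + 5]].

Expanding det(xI - A) along the first row:
det(xI - A) = + (x + 1)·det([[x + 5]]) - (4)·det([[-1]]).

Evaluating gives χ_A(x) = x^2 + 6x + 9 = (x + 3)^2.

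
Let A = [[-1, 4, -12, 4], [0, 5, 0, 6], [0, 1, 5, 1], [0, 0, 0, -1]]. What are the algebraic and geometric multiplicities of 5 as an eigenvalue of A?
algebraic multiplicity 2, geometric multiplicity 1

The characteristic polynomial is (x - 5)^2(x + 1)^2, so the factor x - 5 appears with exponent 2: the algebraic multiplicity is 2.

rank(A - 5I) = 3, so the eigenspace has dimension 4 - 3 = 1: the geometric multiplicity is 1.

Since 1 < 2, A is not diagonalizable.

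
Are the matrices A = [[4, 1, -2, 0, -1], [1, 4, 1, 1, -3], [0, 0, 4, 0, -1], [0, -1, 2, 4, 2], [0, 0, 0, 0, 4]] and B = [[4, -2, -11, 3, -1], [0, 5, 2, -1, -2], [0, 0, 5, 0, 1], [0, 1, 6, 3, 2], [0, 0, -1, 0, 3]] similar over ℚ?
Yes.

Two matrices over a field are similar if and only if they have the same invariant factors.

Both A and B have characteristic polynomial (x - 4)^5 and minimal polynomial (x - 4)^3. Computing further, both have invariant factors (x - 4)^2, (x - 4)^3. Hence A and B are similar.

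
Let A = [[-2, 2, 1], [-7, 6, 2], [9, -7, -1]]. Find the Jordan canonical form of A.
J = [[1, 1, 0], [0, 1, 1], [0, 0, 1]]

The characteristic polynomial is det(xI - A) = (x - 1)^3, so the eigenvalues are 1 (algebraic multiplicity 3).

For λ = 1: rank(A - I) = 2, rank((A - I)^2) = 1, rank((A - I)^3) = 0. The eigenspace has dimension 3 - 2 = 1, so there is 1 Jordan block; the rank sequence gives block sizes [3].

Assembling the blocks gives the Jordan form J above.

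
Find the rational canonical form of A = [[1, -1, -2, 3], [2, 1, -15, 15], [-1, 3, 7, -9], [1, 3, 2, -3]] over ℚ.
R = [[0, 0, 0, -6], [1, 0, 0, 19], [0, 1, 0, -3], [0, 0, 1, 6]]

The invariant factors of A (the non-unit diagonal entries of the Smith normal form of xI - A over ℚ[x]) are (x - 6)(x^3 + 3x - 1), each dividing the next. The characteristic polynomial is their product, (x - 6)(x^3 + 3x - 1).

The rational canonical form is the block-diagonal matrix of companion matrices C(f_i):
R = [[0, 0, 0, -6], [1, 0, 0, 19], [0, 1, 0, -3], [0, 0, 1, 6]].

Note the characteristic polynomial does not split into linear factors over ℚ, so A has no Jordan form over ℚ; the rational canonical form exists over any field.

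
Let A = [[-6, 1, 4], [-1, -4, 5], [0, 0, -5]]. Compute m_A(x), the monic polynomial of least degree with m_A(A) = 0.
The characteristic polynomial factors as (x + 5)^3. The minimal polynomial is ∏(x - λ)^{k_λ} where k_λ is the size of the largest Jordan block at λ.

For λ = -5: rank(A + 5I) = 2, and the largest Jordan block has size 3 (the smallest k with rank((A + 5I)^k) = rank((A + 5I)^(k+1))).

So m_A(x) = (x + 5)^3.

m_A(x) = (x + 5)^3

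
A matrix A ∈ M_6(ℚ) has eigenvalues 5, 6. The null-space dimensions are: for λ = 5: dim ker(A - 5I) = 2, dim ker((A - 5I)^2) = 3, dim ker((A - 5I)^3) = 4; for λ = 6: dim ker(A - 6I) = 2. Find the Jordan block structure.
Jordan blocks: (5, 3), (5, 1), (6, 1), (6, 1)

λ = 5: successive nullity increments [2, 1, 1] count blocks of size ≥ k; block sizes are [3, 1].
λ = 6: successive nullity increments [2] count blocks of size ≥ k; block sizes are [1, 1].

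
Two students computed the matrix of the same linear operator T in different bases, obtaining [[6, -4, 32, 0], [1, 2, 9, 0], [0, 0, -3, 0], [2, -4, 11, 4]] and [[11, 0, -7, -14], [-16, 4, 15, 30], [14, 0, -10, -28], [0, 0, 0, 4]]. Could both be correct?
Yes.

Two matrices over a field are similar if and only if they have the same invariant factors.

Both A and B have characteristic polynomial (x - 4)^3(x + 3) and minimal polynomial (x - 4)^2(x + 3). Computing further, both have invariant factors x - 4, (x - 4)^2(x + 3). Hence A and B are similar.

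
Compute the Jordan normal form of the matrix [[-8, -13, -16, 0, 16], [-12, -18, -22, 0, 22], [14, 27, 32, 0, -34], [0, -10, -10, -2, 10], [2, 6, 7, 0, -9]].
The characteristic polynomial is det(xI - A) = (x - 3)(x + 2)^4, so the eigenvalues are -2 (algebraic multiplicity 4), 3 (algebraic multiplicity 1).

For λ = -2: rank(A + 2I) = 2, rank((A + 2I)^2) = 1. The eigenspace has dimension 5 - 2 = 3, so there are 3 Jordan blocks; the rank sequence gives block sizes [2, 1, 1].

For λ = 3: algebraic multiplicity 1 gives one 1×1 block.

Assembling the blocks gives the Jordan form J above.

J = [[-2, 1, 0, 0, 0], [0, -2, 0, 0, 0], [0, 0, -2, 0, 0], [0, 0, 0, -2, 0], [0, 0, 0, 0, 3]]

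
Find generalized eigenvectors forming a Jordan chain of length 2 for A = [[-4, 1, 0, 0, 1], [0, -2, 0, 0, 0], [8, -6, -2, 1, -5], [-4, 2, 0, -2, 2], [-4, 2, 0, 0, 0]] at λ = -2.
We seek v_1 ∈ ker((A + 2I)^2) \ ker(A + 2I), then set v_{i+1} = (A + 2I) v_i.

One such chain is v_1 = [[0, 1, -1, 2, 0]]^T, v_2 = [[1, 0, -4, 2, 2]]^T. Check: (A + 2I) v_2 = [[0, 0, 0, 0, 0]]^T = 0.

v_1 = [[0, 1, -1, 2, 0]]^T, v_2 = [[1, 0, -4, 2, 2]]^T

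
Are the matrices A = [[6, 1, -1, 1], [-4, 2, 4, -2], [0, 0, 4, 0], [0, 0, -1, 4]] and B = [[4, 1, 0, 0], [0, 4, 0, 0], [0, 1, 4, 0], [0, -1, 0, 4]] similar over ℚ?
No.

Both have characteristic polynomial (x - 4)^4, but the minimal polynomial of A is (x - 4)^3 while the minimal polynomial of B is (x - 4)^2. The minimal polynomial is a similarity invariant, so A and B are not similar.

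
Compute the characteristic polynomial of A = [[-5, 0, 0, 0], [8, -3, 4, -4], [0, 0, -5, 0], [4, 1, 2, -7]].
xI - A = [[x + 5, 0, 0, 0], [-8, x + 3, -4, 4], [0, 0, x + 5, 0], [-4, -1, -2, x + 7]].

Expanding det(xI - A) along the first row:
det(xI - A) = + (x + 5)·det([[x + 3, -4, 4], [0, x + 5, 0], [-1, -2, x + 7]]) - (0)·det([[-8, -4, 4], [0, x + 5, 0], [-4, -2, x + 7]]) + (0)·det([[-8, x + 3, 4], [0, 0, 0], [-4, -1, x + 7]]) - (0)·det([[-8, x + 3, -4], [0, 0, x + 5], [-4, -1, -2]]).

Evaluating gives χ_A(x) = x^4 + 20x^3 + 150x^2 + 500x + 625 = (x + 5)^4.

χ_A(x) = (x + 5)^4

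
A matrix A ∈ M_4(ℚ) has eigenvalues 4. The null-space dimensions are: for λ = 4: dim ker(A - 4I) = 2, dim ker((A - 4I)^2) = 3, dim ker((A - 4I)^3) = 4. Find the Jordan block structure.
Jordan blocks: (4, 3), (4, 1)

λ = 4: successive nullity increments [2, 1, 1] count blocks of size ≥ k; block sizes are [3, 1].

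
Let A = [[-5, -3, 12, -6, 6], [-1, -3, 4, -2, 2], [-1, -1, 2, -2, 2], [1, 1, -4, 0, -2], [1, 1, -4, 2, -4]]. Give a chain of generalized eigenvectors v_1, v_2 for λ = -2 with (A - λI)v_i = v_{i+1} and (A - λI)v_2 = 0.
We seek v_1 ∈ ker((A + 2I)^2) \ ker(A + 2I), then set v_{i+1} = (A + 2I) v_i.

One such chain is v_1 = [[-2, 1, -1, 0, 1]]^T, v_2 = [[-3, -1, -1, 1, 1]]^T. Check: (A + 2I) v_2 = [[0, 0, 0, 0, 0]]^T = 0.

v_1 = [[-2, 1, -1, 0, 1]]^T, v_2 = [[-3, -1, -1, 1, 1]]^T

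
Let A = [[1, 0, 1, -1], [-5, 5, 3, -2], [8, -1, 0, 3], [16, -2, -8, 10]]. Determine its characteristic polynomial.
χ_A(x) = (x - 4)^4

xI - A = [[x - 1, 0, -1, 1], [5, x - 5, -3, 2], [-8, 1, x, -3], [-16, 2, 8, x - 10]].

Expanding det(xI - A) along the first row:
det(xI - A) = + (x - 1)·det([[x - 5, -3, 2], [1, x, -3], [2, 8, x - 10]]) - (0)·det([[5, -3, 2], [-8, x, -3], [-16, 8, x - 10]]) + (-1)·det([[5, x - 5, 2], [-8, 1, -3], [-16, 2, x - 10]]) - (1)·det([[5, x - 5, -3], [-8, 1, x], [-16, 2, 8]]).

Evaluating gives χ_A(x) = x^4 - 16x^3 + 96x^2 - 256x + 256 = (x - 4)^4.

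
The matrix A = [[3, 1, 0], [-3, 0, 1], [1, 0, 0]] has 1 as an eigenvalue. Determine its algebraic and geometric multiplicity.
The characteristic polynomial is (x - 1)^3, so the factor x - 1 appears with exponent 3: the algebraic multiplicity is 3.

rank(A - I) = 2, so the eigenspace has dimension 3 - 2 = 1: the geometric multiplicity is 1.

Since 1 < 3, A is not diagonalizable.

algebraic multiplicity 3, geometric multiplicity 1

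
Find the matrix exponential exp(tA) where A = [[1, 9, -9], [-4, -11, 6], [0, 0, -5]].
A has Jordan form J = [[-5, 1, 0], [0, -5, 0], [0, 0, -5]] with A = PJP^{-1}, so e^{tA} = P e^{tJ} P^{-1}.

For a Jordan block J_k(λ), e^{tJ_k(λ)} = e^{λt} · (I + tN + t^2 N^2/2! + ... + t^{k-1} N^{k-1}/(k-1)!) where N is the nilpotent superdiagonal part.

Assembling the blocks and conjugating back gives the entries of e^{tA} as shown above.

e^{tA} = [[(6*t + 1)*e^{-5*t}, 9*t*e^{-5*t}, -9*t*e^{-5*t}], [-4*t*e^{-5*t}, (1 - 6*t)*e^{-5*t}, 6*t*e^{-5*t}], [0, 0, e^{-5*t}]]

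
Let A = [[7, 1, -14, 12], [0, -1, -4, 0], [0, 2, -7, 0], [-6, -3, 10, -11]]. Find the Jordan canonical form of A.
J = [[-5, 1, 0, 0], [0, -5, 0, 0], [0, 0, -3, 0], [0, 0, 0, 1]]

The characteristic polynomial is det(xI - A) = (x - 1)(x + 3)(x + 5)^2, so the eigenvalues are -5 (algebraic multiplicity 2), -3 (algebraic multiplicity 1), 1 (algebraic multiplicity 1).

For λ = -5: rank(A + 5I) = 3, rank((A + 5I)^2) = 2. The eigenspace has dimension 4 - 3 = 1, so there is 1 Jordan block; the rank sequence gives block sizes [2].

For λ = -3: algebraic multiplicity 1 gives one 1×1 block.

For λ = 1: algebraic multiplicity 1 gives one 1×1 block.

Assembling the blocks gives the Jordan form J above.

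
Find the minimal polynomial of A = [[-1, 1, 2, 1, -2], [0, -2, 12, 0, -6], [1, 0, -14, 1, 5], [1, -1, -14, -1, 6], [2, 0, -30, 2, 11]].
The characteristic polynomial factors as (x - 1)(x + 2)^4. The minimal polynomial is ∏(x - λ)^{k_λ} where k_λ is the size of the largest Jordan block at λ.

For λ = -2: rank(A + 2I) = 3, and the largest Jordan block has size 2 (the smallest k with rank((A + 2I)^k) = rank((A + 2I)^(k+1))).
For λ = 1: rank(A - I) = 4, and the largest Jordan block has size 1 (the smallest k with rank((A - I)^k) = rank((A - I)^(k+1))).

So m_A(x) = (x - 1)(x + 2)^2.

m_A(x) = (x - 1)(x + 2)^2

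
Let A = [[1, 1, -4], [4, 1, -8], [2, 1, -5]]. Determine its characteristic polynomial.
xI - A = [[x - 1, -1, 4], [-4, x - 1, 8], [-2, -1, x + 5]].

Expanding det(xI - A) along the first row:
det(xI - A) = + (x - 1)·det([[x - 1, 8], [-1, x + 5]]) - (-1)·det([[-4, 8], [-2, x + 5]]) + (4)·det([[-4, x - 1], [-2, -1]]).

Evaluating gives χ_A(x) = x^3 + 3x^2 + 3x + 1 = (x + 1)^3.

χ_A(x) = (x + 1)^3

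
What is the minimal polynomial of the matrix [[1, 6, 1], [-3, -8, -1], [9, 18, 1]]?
m_A(x) = (x + 2)^2

The characteristic polynomial factors as (x + 2)^3. The minimal polynomial is ∏(x - λ)^{k_λ} where k_λ is the size of the largest Jordan block at λ.

For λ = -2: rank(A + 2I) = 1, and the largest Jordan block has size 2 (the smallest k with rank((A + 2I)^k) = rank((A + 2I)^(k+1))).

So m_A(x) = (x + 2)^2.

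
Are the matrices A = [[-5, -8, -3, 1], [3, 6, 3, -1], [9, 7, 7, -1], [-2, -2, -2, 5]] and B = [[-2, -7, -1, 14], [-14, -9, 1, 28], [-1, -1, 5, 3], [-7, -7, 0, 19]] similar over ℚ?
Yes.

Two matrices over a field are similar if and only if they have the same invariant factors.

Both A and B have characteristic polynomial (x - 5)^3(x + 2) and minimal polynomial (x - 5)^3(x + 2). Computing further, both have invariant factors (x - 5)^3(x + 2). Hence A and B are similar.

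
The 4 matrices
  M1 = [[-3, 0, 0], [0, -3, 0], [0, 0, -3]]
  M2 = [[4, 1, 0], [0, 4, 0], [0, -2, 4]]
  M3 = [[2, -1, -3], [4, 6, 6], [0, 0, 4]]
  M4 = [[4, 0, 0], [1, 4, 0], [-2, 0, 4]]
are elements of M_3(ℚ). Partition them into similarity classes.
2 classes: {M1}, {M2, M3, M4}

Characteristic polynomials: χ_{M1} = (x + 3)^3, χ_{M2} = (x - 4)^3, χ_{M3} = (x - 4)^3, χ_{M4} = (x - 4)^3.

{M1}: invariant factors x + 3, x + 3, x + 3.

{M2, M3, M4}: invariant factors x - 4, (x - 4)^2.

Matrices are similar if and only if their invariant-factor lists agree; the partition into similarity classes is {M1}, {M2, M3, M4}.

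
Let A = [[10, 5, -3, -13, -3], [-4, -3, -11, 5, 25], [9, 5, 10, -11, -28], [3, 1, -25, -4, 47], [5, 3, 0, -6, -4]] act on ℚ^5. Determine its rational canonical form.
The invariant factors of A (the non-unit diagonal entries of the Smith normal form of xI - A over ℚ[x]) are x + 1, (x - 6)^2(x + 1)^2, each dividing the next. The characteristic polynomial is their product, (x - 6)^2(x + 1)^3.

The rational canonical form is the block-diagonal matrix of companion matrices C(f_i):
R = [[-1, 0, 0, 0, 0], [0, 0, 0, 0, -36], [0, 1, 0, 0, -60], [0, 0, 1, 0, -13], [0, 0, 0, 1, 10]].

R = [[-1, 0, 0, 0, 0], [0, 0, 0, 0, -36], [0, 1, 0, 0, -60], [0, 0, 1, 0, -13], [0, 0, 0, 1, 10]]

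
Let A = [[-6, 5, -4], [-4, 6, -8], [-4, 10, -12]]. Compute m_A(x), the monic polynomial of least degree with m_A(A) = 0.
The characteristic polynomial factors as (x + 4)^3. The minimal polynomial is ∏(x - λ)^{k_λ} where k_λ is the size of the largest Jordan block at λ.

For λ = -4: rank(A + 4I) = 1, and the largest Jordan block has size 2 (the smallest k with rank((A + 4I)^k) = rank((A + 4I)^(k+1))).

So m_A(x) = (x + 4)^2.

m_A(x) = (x + 4)^2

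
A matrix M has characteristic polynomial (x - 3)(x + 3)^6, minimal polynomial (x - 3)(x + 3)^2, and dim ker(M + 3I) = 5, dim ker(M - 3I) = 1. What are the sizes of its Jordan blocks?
Jordan blocks: (-3, 2), (-3, 1), (-3, 1), (-3, 1), (-3, 1), (3, 1)

λ = -3: algebraic multiplicity 6 (exponent in χ_M), largest block size 2 (exponent in m_M), 5 blocks (geometric multiplicity). These force block sizes [2, 1, 1, 1, 1].
λ = 3: algebraic multiplicity 1 (exponent in χ_M), largest block size 1 (exponent in m_M), 1 block (geometric multiplicity). This forces block sizes [1].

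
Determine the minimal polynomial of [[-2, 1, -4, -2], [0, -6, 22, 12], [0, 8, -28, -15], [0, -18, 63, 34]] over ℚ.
The characteristic polynomial factors as (x - 1)^2(x + 2)^2. The minimal polynomial is ∏(x - λ)^{k_λ} where k_λ is the size of the largest Jordan block at λ.

For λ = -2: rank(A + 2I) = 3, and the largest Jordan block has size 2 (the smallest k with rank((A + 2I)^k) = rank((A + 2I)^(k+1))).
For λ = 1: rank(A - I) = 3, and the largest Jordan block has size 2 (the smallest k with rank((A - I)^k) = rank((A - I)^(k+1))).

So m_A(x) = (x - 1)^2(x + 2)^2.

m_A(x) = (x - 1)^2(x + 2)^2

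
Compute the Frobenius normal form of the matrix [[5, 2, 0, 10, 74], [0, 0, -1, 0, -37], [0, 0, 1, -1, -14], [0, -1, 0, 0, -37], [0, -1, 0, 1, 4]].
R = [[5, 0, 0, 0, 0], [0, 0, 0, 0, -10], [0, 1, 0, 0, 22], [0, 0, 1, 0, -4], [0, 0, 0, 1, 5]]

The invariant factors of A (the non-unit diagonal entries of the Smith normal form of xI - A over ℚ[x]) are x - 5, (x - 5)(x^3 + 4x - 2), each dividing the next. The characteristic polynomial is their product, (x - 5)^2(x^3 + 4x - 2).

The rational canonical form is the block-diagonal matrix of companion matrices C(f_i):
R = [[5, 0, 0, 0, 0], [0, 0, 0, 0, -10], [0, 1, 0, 0, 22], [0, 0, 1, 0, -4], [0, 0, 0, 1, 5]].

Note the characteristic polynomial does not split into linear factors over ℚ, so A has no Jordan form over ℚ; the rational canonical form exists over any field.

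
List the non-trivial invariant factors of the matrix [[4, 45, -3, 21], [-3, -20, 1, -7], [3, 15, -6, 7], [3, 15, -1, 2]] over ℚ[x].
x + 5, x + 5, (x + 5)^2

The Jordan structure of A has elementary divisors (x + 5)^2, (x + 5), (x + 5). Arranging the block sizes at each eigenvalue in decreasing order and taking row products gives the invariant factors.

Invariant factors (smallest first, each dividing the next): x + 5, x + 5, (x + 5)^2.

Check: the last factor (x + 5)^2 is the minimal polynomial, and the product (x + 5)^4 is the characteristic polynomial.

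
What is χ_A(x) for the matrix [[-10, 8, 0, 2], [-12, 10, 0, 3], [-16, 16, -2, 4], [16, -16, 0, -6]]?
χ_A(x) = (x + 2)^4

xI - A = [[x + 10, -8, 0, -2], [12, x - 10, 0, -3], [16, -16, x + 2, -4], [-16, 16, 0, x + 6]].

Expanding det(xI - A) along the first row:
det(xI - A) = + (x + 10)·det([[x - 10, 0, -3], [-16, x + 2, -4], [16, 0, x + 6]]) - (-8)·det([[12, 0, -3], [16, x + 2, -4], [-16, 0, x + 6]]) + (0)·det([[12, x - 10, -3], [16, -16, -4], [-16, 16, x + 6]]) - (-2)·det([[12, x - 10, 0], [16, -16, x + 2], [-16, 16, 0]]).

Evaluating gives χ_A(x) = x^4 + 8x^3 + 24x^2 + 32x + 16 = (x + 2)^4.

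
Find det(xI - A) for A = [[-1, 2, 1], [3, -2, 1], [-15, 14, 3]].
χ_A(x) = (x - 2)^2(x + 4)

xI - A = [[x + 1, -2, -1], [-3, x + 2, -1], [15, -14, x - 3]].

Expanding det(xI - A) along the first row:
det(xI - A) = + (x + 1)·det([[x + 2, -1], [-14, x - 3]]) - (-2)·det([[-3, -1], [15, x - 3]]) + (-1)·det([[-3, x + 2], [15, -14]]).

Evaluating gives χ_A(x) = x^3 - 12x + 16 = (x - 2)^2(x + 4).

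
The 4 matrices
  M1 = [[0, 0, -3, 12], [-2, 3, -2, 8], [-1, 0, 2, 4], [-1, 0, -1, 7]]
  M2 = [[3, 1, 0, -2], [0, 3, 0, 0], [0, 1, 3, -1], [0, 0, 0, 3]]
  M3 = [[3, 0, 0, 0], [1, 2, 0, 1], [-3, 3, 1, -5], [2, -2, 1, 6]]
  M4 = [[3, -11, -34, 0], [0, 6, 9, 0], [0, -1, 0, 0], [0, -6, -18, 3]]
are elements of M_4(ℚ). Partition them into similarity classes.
Characteristic polynomials: χ_{M1} = (x - 3)^4, χ_{M2} = (x - 3)^4, χ_{M3} = (x - 3)^4, χ_{M4} = (x - 3)^4.

{M1}: invariant factors x - 3, x - 3, (x - 3)^2.

{M2}: invariant factors (x - 3)^2, (x - 3)^2.

{M3, M4}: invariant factors x - 3, (x - 3)^3.

Matrices are similar if and only if their invariant-factor lists agree; the partition into similarity classes is {M1}, {M2}, {M3, M4}.

3 classes: {M1}, {M2}, {M3, M4}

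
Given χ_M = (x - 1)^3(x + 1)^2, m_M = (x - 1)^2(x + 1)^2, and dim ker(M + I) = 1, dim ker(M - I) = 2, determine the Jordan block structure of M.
Jordan blocks: (-1, 2), (1, 2), (1, 1)

λ = -1: algebraic multiplicity 2 (exponent in χ_M), largest block size 2 (exponent in m_M), 1 block (geometric multiplicity). This forces block sizes [2].
λ = 1: algebraic multiplicity 3 (exponent in χ_M), largest block size 2 (exponent in m_M), 2 blocks (geometric multiplicity). These force block sizes [2, 1].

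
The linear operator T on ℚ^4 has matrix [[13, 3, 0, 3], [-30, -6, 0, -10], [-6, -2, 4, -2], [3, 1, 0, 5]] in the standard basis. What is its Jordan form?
J = [[4, 1, 0, 0], [0, 4, 0, 0], [0, 0, 4, 0], [0, 0, 0, 4]]

The characteristic polynomial is det(xI - A) = (x - 4)^4, so the eigenvalues are 4 (algebraic multiplicity 4).

For λ = 4: rank(A - 4I) = 1, rank((A - 4I)^2) = 0. The eigenspace has dimension 4 - 1 = 3, so there are 3 Jordan blocks; the rank sequence gives block sizes [2, 1, 1].

Assembling the blocks gives the Jordan form J above.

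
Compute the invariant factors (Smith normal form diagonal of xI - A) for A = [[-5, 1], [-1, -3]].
The Jordan structure of A has elementary divisors (x + 4)^2. Arranging the block sizes at each eigenvalue in decreasing order and taking row products gives the invariant factors.

Invariant factors (smallest first, each dividing the next): (x + 4)^2.

Check: the last factor (x + 4)^2 is the minimal polynomial, and the product (x + 4)^2 is the characteristic polynomial.

(x + 4)^2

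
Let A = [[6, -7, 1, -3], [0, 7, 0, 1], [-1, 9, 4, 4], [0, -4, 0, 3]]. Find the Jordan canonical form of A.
J = [[5, 1, 0, 0], [0, 5, 0, 0], [0, 0, 5, 1], [0, 0, 0, 5]]

The characteristic polynomial is det(xI - A) = (x - 5)^4, so the eigenvalues are 5 (algebraic multiplicity 4).

For λ = 5: rank(A - 5I) = 2, rank((A - 5I)^2) = 0. The eigenspace has dimension 4 - 2 = 2, so there are 2 Jordan blocks; the rank sequence gives block sizes [2, 2].

Assembling the blocks gives the Jordan form J above.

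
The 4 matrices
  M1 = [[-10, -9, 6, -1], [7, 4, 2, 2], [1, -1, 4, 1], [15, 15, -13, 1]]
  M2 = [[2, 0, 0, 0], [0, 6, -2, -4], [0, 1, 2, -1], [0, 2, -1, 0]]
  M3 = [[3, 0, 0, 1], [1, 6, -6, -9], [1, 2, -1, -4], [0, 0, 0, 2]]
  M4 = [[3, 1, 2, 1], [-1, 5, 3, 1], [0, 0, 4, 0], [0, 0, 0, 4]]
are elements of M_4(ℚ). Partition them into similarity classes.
Characteristic polynomials: χ_{M1} = (x - 1)^3(x + 4), χ_{M2} = (x - 3)^2(x - 2)^2, χ_{M3} = (x - 3)^2(x - 2)^2, χ_{M4} = (x - 4)^4.

{M1}: invariant factors (x - 1)^3(x + 4).

{M2, M3}: invariant factors x - 2, (x - 3)^2(x - 2).

{M4}: invariant factors x - 4, (x - 4)^3.

Matrices are similar if and only if their invariant-factor lists agree; the partition into similarity classes is {M1}, {M2, M3}, {M4}.

3 classes: {M1}, {M2, M3}, {M4}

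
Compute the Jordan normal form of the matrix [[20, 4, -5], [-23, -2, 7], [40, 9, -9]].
J = [[3, 1, 0], [0, 3, 1], [0, 0, 3]]

The characteristic polynomial is det(xI - A) = (x - 3)^3, so the eigenvalues are 3 (algebraic multiplicity 3).

For λ = 3: rank(A - 3I) = 2, rank((A - 3I)^2) = 1, rank((A - 3I)^3) = 0. The eigenspace has dimension 3 - 2 = 1, so there is 1 Jordan block; the rank sequence gives block sizes [3].

Assembling the blocks gives the Jordan form J above.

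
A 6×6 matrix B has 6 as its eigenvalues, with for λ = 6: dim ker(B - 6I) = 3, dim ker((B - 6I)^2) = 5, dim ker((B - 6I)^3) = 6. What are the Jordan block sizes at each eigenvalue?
λ = 6: successive nullity increments [3, 2, 1] count blocks of size ≥ k; block sizes are [3, 2, 1].

Jordan blocks: (6, 3), (6, 2), (6, 1)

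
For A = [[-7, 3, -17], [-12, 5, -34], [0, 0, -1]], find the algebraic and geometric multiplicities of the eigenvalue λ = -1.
algebraic multiplicity 3, geometric multiplicity 2

The characteristic polynomial is (x + 1)^3, so the factor x + 1 appears with exponent 3: the algebraic multiplicity is 3.

rank(A + I) = 1, so the eigenspace has dimension 3 - 1 = 2: the geometric multiplicity is 2.

Since 2 < 3, A is not diagonalizable.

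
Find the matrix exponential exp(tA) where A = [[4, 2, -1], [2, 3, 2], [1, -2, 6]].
A has Jordan form J = [[3, 0, 0], [0, 5, 1], [0, 0, 5]] with A = PJP^{-1}, so e^{tA} = P e^{tJ} P^{-1}.

For a Jordan block J_k(λ), e^{tJ_k(λ)} = e^{λt} · (I + tN + t^2 N^2/2! + ... + t^{k-1} N^{k-1}/(k-1)!) where N is the nilpotent superdiagonal part.

Assembling the blocks and conjugating back gives the entries of e^{tA} as shown above.

e^{tA} = [[t*e^{5*t} + e^{3*t}, e^{5*t} - e^{3*t}, t*e^{5*t} - e^{5*t} + e^{3*t}], [e^{5*t} - e^{3*t}, e^{3*t}, e^{5*t} - e^{3*t}], [-t*e^{5*t} + e^{5*t} - e^{3*t}, -e^{5*t} + e^{3*t}, -t*e^{5*t} + 2*e^{5*t} - e^{3*t}]]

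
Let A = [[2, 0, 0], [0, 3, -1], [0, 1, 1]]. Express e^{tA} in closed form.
A has Jordan form J = [[2, 1, 0], [0, 2, 0], [0, 0, 2]] with A = PJP^{-1}, so e^{tA} = P e^{tJ} P^{-1}.

For a Jordan block J_k(λ), e^{tJ_k(λ)} = e^{λt} · (I + tN + t^2 N^2/2! + ... + t^{k-1} N^{k-1}/(k-1)!) where N is the nilpotent superdiagonal part.

Assembling the blocks and conjugating back gives the entries of e^{tA} as shown above.

e^{tA} = [[e^{2*t}, 0, 0], [0, (t + 1)*e^{2*t}, -t*e^{2*t}], [0, t*e^{2*t}, (1 - t)*e^{2*t}]]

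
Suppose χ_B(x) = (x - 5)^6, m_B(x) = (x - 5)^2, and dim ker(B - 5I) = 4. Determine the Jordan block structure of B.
Jordan blocks: (5, 2), (5, 2), (5, 1), (5, 1)

λ = 5: algebraic multiplicity 6 (exponent in χ_B), largest block size 2 (exponent in m_B), 4 blocks (geometric multiplicity). These force block sizes [2, 2, 1, 1].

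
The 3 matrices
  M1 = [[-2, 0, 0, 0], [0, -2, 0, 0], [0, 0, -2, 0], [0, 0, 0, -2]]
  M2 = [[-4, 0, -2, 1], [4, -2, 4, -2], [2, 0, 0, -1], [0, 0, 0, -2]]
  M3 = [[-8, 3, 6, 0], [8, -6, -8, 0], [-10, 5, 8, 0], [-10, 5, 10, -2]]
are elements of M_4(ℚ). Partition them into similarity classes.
Characteristic polynomials: χ_{M1} = (x + 2)^4, χ_{M2} = (x + 2)^4, χ_{M3} = (x + 2)^4.

{M1}: invariant factors x + 2, x + 2, x + 2, x + 2.

{M2, M3}: invariant factors x + 2, x + 2, (x + 2)^2.

Matrices are similar if and only if their invariant-factor lists agree; the partition into similarity classes is {M1}, {M2, M3}.

2 classes: {M1}, {M2, M3}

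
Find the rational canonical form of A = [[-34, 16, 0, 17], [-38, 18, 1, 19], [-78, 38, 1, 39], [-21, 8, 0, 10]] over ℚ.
R = [[0, 0, 0, 20], [1, 0, 0, 19], [0, 1, 0, 3], [0, 0, 1, -5]]

The invariant factors of A (the non-unit diagonal entries of the Smith normal form of xI - A over ℚ[x]) are (x + 5)(x^3 - 3x - 4), each dividing the next. The characteristic polynomial is their product, (x + 5)(x^3 - 3x - 4).

The rational canonical form is the block-diagonal matrix of companion matrices C(f_i):
R = [[0, 0, 0, 20], [1, 0, 0, 19], [0, 1, 0, 3], [0, 0, 1, -5]].

Note the characteristic polynomial does not split into linear factors over ℚ, so A has no Jordan form over ℚ; the rational canonical form exists over any field.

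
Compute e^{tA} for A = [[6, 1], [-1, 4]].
e^{tA} = [[(t + 1)*e^{5*t}, t*e^{5*t}], [-t*e^{5*t}, (1 - t)*e^{5*t}]]

A has Jordan form J = [[5, 1], [0, 5]] with A = PJP^{-1}, so e^{tA} = P e^{tJ} P^{-1}.

For a Jordan block J_k(λ), e^{tJ_k(λ)} = e^{λt} · (I + tN + t^2 N^2/2! + ... + t^{k-1} N^{k-1}/(k-1)!) where N is the nilpotent superdiagonal part.

Assembling the blocks and conjugating back gives the entries of e^{tA} as shown above.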